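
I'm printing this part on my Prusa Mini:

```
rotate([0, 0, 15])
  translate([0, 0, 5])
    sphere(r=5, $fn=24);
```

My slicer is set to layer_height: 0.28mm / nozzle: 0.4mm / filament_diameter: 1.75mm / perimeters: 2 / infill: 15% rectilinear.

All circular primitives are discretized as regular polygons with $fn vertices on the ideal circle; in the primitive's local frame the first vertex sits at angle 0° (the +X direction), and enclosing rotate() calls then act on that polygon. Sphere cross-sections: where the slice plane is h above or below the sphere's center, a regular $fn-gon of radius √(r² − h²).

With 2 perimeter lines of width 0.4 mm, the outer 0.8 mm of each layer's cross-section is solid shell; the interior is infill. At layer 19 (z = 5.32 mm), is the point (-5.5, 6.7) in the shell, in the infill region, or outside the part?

outside

At z = 5.32 mm: the sphere: section is a regular 24-gon, circumradius = √(r²−h²) = √(5²−0.32²) = 4.990; (rotated 15° about Z; rotation is an isometry so areas/perimeters/island counts are preserved). Overall, the cross-section is a single solid region. Undo the 15° rotation: the query point maps to (-3.579, 7.895) in the un-rotated model frame. The nearest boundary edge runs (-1.29, 4.82)→(-2.49, 4.32); distance from the point to it = 3.72 mm. The point is not inside any of the regions above, so it lies outside the cross-section (3.72 mm from the nearest boundary).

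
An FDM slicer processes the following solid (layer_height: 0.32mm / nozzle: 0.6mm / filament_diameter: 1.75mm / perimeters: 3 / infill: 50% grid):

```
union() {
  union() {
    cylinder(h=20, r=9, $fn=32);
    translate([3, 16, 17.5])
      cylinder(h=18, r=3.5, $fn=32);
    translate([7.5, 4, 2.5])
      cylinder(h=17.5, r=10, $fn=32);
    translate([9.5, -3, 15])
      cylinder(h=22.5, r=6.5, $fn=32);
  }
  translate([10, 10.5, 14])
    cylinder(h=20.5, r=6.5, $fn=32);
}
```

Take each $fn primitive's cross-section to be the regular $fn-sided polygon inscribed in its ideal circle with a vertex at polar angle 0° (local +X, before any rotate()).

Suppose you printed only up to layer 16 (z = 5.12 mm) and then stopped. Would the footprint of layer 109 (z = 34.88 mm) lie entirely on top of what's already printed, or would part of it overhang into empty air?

part overhangs

Compare the two slices. At z = 5.12: the cylinder: section is a regular 32-gon, circumradius r=9 (area = (32/2)·9.000²·sin(360°/32) = 252.84 mm²); the cylinder at (3, 16) is not intersected at this z (z outside [17.5, 35.5]); the r=10 cylinder at (7.5, 4) contributes a regular 32-gon of circumradius 10 (area = (32/2)·10.000²·sin(360°/32) = 312.14 mm²); the cylinder at (9.5, -3) is not intersected at this z (z outside [15, 37.5]); Taking the union: the regions partially overlap — summed areas 564.98 mm² minus the doubly-counted overlap 125.85 mm² gives 439.13 mm² — area = 439.13 mm²; the cylinder at (10, 10.5) does not reach this height (z outside [14, 34.5]); Merging all regions: only that combined region is present, so the union is just that shape — area = 439.13 mm². At z = 34.88: the cylinder is absent (z outside [0, 20]); the r=3.5 cylinder at (3, 16) contributes a regular 32-gon of circumradius 3.5 (area = (32/2)·3.500²·sin(360°/32) = 38.24 mm²); the cylinder at (7.5, 4) is not intersected at this z (z outside [2.5, 20]); the cylinder at (9.5, -3): section is a regular 32-gon, circumradius r=6.5 (area = (32/2)·6.500²·sin(360°/32) = 131.88 mm²); Combining (union): the 2 present regions are separate (no shared area or edge), so areas and boundary lengths simply add and each stays a separate island — area = 170.12 mm²; the cylinder at (10, 10.5) is not intersected at this z (z outside [14, 34.5]); Taking the union: only the result so far is present, so the union is just that shape — area = 170.12 mm². Checking containment: at z = 34.88 the cross-section extends beyond the z = 5.12 cross-section by about 74.01 mm².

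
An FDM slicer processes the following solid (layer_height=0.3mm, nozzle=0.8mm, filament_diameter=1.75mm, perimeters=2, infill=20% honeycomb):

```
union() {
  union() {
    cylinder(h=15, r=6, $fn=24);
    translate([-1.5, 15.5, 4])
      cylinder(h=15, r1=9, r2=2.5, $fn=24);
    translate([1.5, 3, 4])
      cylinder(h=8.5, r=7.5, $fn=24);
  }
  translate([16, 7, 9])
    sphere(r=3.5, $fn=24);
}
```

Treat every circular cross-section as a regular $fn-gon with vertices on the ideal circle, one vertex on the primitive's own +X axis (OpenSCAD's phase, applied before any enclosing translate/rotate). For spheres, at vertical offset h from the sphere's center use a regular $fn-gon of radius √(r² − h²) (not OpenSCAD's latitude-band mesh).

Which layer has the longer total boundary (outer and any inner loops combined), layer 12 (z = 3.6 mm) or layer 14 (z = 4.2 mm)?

Layer 12 (z = 3.6): the r=6 cylinder gives a regular 24-gon of circumradius 6 (constant along its height) (perimeter = 2·24·6.000·sin(180°/24) = 37.59 mm); the cone at (-1.5, 15.5) is not intersected at this z (z outside [4, 19]); the cylinder at (1.5, 3) is not intersected at this z (z outside [4, 12.5]); Merging all regions: only the r=6 cylinder is present, so the union is just that shape — boundary = 37.59 mm; the sphere at (16, 7) does not reach this height (|z−center|=5.400 > r=3.5); Combining (union): only the result so far is present, so the union is just that shape — boundary = 37.59 mm. So its perimeter = 37.59 mm. Layer 14 (z = 4.2): the r=6 cylinder gives a regular 24-gon of circumradius 6 (constant along its height) (perimeter = 2·24·6.000·sin(180°/24) = 37.59 mm); the cone at (-1.5, 15.5) contributes a regular 24-gon of circumradius 8.913 (interpolated between r1=9 and r2=2.5 at t=0.013) (perimeter = 2·24·8.913·sin(180°/24) = 55.84 mm); the r=7.5 cylinder at (1.5, 3) contributes a regular 24-gon of circumradius 7.5 (perimeter = 2·24·7.500·sin(180°/24) = 46.99 mm); Merging all regions: the regions partially overlap (shared area 117.70 mm²), so the edge portions inside another operand are dropped and the merged outline is re-measured after clipping — boundary = 83.97 mm; the sphere at (16, 7) is absent (|z−center|=4.800 > r=3.5); Taking the union: only the result so far is present, so the union is just that shape — boundary = 83.97 mm. So its perimeter = 83.97 mm. Layer 14 is larger (83.97 vs 37.59 mm).

layer 14 (z = 4.2 mm)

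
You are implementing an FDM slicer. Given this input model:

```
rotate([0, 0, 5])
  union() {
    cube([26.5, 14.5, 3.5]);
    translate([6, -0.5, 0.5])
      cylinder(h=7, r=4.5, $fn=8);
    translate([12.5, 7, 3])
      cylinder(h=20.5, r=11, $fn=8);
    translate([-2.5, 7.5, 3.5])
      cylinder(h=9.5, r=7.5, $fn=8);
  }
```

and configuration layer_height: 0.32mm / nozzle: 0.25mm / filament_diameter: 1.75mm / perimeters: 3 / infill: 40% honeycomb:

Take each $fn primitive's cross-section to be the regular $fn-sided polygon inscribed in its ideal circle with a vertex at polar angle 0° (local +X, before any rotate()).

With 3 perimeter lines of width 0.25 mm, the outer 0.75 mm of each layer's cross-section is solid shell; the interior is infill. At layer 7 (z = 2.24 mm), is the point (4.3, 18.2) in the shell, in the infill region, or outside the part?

At z = 2.24 mm: the 26.5×14.5 cube contributes its full rectangle; the cylinder at (6, -0.5): section is a regular 8-gon, circumradius r=4.5; the cylinder at (12.5, 7) is absent (z outside [3, 23.5]); the cylinder at (-2.5, 7.5) is not intersected at this z (z outside [3.5, 13]); Combining (union): the regions partially overlap (shared area 24.24 mm²), so overlapping operands fuse into one piece — 1 connected region; (rotated 5° about Z; rotation is an isometry so areas/perimeters/island counts are preserved). Overall, the cross-section is a single solid region. Undo the 5° rotation: the query point maps to (5.870, 17.756) in the un-rotated model frame. The nearest boundary edge runs (0.00, 14.50)→(26.50, 14.50); distance from the point to it = 3.26 mm. The point is not inside any of the regions above, so it lies outside the cross-section (3.26 mm from the nearest boundary).

outside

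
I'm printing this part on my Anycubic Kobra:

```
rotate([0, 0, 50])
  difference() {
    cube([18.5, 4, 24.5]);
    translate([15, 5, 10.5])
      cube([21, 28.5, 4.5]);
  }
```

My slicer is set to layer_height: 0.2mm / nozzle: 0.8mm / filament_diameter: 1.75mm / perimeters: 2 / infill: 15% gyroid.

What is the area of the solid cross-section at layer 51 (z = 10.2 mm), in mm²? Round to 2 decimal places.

At z = 10.2 mm: the cube (footprint 18.5×4) is included at this height (area 74.00 mm²); the cube at (15, 5) is not intersected at this z (z outside [10.5, 15]); Taking the first minus the rest: none of the subtracted shapes is present at this height, so the 18.5×4 cube is unchanged — area = 74.00 mm²; (rotated 50° about Z; rotation is an isometry so areas/perimeters/island counts are preserved). Overall, the cross-section is a single solid region. Net area = 74.00 mm².

74.00 mm²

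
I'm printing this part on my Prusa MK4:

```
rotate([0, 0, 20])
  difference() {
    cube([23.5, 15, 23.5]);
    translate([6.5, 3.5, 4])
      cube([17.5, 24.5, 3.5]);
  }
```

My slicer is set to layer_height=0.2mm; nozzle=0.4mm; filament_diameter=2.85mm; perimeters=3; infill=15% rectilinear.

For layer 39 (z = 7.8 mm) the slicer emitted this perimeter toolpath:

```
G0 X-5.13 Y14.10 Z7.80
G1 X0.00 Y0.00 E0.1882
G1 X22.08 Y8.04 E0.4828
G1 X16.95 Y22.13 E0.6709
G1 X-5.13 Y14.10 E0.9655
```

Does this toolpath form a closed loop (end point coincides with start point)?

Start point (G0): (-5.13, 14.10). End point (last G1): the path returns to the start — closed.

yes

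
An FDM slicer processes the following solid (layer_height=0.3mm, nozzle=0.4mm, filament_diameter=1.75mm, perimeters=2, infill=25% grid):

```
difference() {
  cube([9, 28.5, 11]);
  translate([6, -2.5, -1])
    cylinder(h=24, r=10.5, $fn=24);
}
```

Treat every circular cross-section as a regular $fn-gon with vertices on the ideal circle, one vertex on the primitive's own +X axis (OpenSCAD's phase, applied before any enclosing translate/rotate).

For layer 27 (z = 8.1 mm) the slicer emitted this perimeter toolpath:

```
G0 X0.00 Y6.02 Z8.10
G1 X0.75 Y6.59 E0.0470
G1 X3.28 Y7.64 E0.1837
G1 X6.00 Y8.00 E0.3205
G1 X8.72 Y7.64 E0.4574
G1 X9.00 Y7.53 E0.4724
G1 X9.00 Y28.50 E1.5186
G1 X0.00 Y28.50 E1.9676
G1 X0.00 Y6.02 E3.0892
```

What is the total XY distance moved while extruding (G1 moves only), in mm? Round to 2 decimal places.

Sum the Euclidean lengths of each G1 segment: total = 61.92 mm.

61.92 mm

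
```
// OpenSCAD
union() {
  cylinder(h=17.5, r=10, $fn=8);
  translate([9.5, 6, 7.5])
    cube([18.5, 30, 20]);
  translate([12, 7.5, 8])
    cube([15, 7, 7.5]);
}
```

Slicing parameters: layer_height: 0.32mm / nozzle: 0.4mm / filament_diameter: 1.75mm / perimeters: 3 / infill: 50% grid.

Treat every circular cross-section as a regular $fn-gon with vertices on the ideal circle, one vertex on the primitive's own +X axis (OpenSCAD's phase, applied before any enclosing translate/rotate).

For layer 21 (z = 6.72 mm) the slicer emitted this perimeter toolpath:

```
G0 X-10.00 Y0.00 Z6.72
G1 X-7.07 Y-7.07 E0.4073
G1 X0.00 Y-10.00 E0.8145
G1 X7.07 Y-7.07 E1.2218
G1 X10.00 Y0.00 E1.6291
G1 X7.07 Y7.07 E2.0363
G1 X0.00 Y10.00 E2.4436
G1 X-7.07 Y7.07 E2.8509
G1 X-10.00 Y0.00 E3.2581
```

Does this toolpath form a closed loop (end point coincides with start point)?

yes

Start point (G0): (-10.00, 0.00). End point (last G1): the path returns to the start — closed.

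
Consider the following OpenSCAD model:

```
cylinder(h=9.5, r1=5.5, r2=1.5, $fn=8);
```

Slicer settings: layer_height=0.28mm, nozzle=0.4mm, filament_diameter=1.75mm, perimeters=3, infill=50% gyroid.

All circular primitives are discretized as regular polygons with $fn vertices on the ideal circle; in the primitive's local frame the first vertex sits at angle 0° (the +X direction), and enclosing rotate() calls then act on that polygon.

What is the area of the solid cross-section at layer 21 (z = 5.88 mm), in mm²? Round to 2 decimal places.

At z = 5.88 mm: the cone contributes a regular 8-gon of circumradius 3.024 (interpolated between r1=5.5 and r2=1.5 at t=0.619) (area = (8/2)·3.024²·sin(360°/8) = 25.87 mm²). Overall, the cross-section is a single solid region. Net area = 25.87 mm².

25.87 mm²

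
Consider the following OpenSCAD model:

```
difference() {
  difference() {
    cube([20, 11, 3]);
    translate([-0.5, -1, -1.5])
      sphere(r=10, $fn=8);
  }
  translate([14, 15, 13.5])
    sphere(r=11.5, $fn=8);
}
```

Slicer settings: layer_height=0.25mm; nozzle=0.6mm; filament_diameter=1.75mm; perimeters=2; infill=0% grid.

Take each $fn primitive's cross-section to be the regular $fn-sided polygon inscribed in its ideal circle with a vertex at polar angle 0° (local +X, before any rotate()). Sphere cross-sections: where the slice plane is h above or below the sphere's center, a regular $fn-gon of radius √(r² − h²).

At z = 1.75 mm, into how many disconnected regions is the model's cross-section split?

At z = 1.75 mm: the cube is present — its section is the full 20×11 rectangle; the sphere at (-0.5, -1): section is a regular 8-gon, circumradius = √(r²−h²) = √(10²−3.25²) = 9.457; After the difference (first − rest): starting from the 20×11 cube, the r=10 sphere at (-0.5, -1) partially overlaps it — only the 49.82 mm² overlap (of its 252.97 mm²) is removed, clipping the outline — 1 connected region; the sphere at (14, 15) does not reach this height (|z−center|=11.750 > r=11.5); After the difference (first − rest): none of the subtracted shapes is present at this height, so that combined region is unchanged — 1 connected region. The result has 1 disconnected region.

1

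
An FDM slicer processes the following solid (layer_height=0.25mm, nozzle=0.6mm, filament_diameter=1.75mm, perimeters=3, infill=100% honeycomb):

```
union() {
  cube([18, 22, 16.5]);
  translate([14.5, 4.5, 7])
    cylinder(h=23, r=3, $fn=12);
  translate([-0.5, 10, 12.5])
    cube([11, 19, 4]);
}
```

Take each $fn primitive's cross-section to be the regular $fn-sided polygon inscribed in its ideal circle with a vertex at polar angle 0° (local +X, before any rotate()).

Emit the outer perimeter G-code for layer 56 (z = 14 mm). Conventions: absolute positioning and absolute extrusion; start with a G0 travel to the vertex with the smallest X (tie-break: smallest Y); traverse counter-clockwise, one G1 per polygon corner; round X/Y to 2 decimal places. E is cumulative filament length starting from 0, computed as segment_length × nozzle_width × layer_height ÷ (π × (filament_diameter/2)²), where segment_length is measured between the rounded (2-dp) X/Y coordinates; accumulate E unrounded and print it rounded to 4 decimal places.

G0 X-0.50 Y10.00 Z14.00
G1 X0.00 Y10.00 E0.0312
G1 X0.00 Y0.00 E0.6548
G1 X18.00 Y0.00 E1.7773
G1 X18.00 Y22.00 E3.1493
G1 X10.50 Y22.00 E3.6170
G1 X10.50 Y29.00 E4.0536
G1 X-0.50 Y29.00 E4.7396
G1 X-0.50 Y10.00 E5.9245

At z = 14 mm: the cube is present — its section is the full 18×22 rectangle; the r=3 cylinder at (14.5, 4.5) gives a regular 12-gon of circumradius 3 (constant along its height); the 11×19 cube at (-0.5, 10) contributes its full rectangle; Merging all regions: the regions partially overlap (shared area 153.00 mm²), so overlapping operands fuse into one piece — 1 connected region. The outline is a single polygon with 8 vertices. Extrusion per mm of travel: 0.6 × 0.25 / (π × 0.875²) = 0.062363. Accumulating E over each segment gives final E = 5.9245.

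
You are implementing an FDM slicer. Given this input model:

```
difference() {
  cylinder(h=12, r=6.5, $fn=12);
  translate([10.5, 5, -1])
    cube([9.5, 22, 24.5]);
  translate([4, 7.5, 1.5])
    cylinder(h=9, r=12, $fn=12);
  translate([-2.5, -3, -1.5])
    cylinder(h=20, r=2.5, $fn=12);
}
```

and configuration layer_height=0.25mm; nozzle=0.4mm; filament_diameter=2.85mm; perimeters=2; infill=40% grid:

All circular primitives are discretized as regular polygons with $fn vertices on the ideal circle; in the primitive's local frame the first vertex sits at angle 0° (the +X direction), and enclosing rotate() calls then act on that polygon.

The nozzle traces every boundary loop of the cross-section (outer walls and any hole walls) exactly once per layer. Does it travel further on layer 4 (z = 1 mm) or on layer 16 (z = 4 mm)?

Layer 4 (z = 1): the r=6.5 cylinder contributes a regular 12-gon of circumradius 6.5 (perimeter = 2·12·6.500·sin(180°/12) = 40.38 mm); the cube at (10.5, 5) (footprint 9.5×22) is included at this height (perimeter 63.00 mm); the cylinder at (4, 7.5) is not intersected at this z (z outside [1.5, 10.5]); the r=2.5 cylinder at (-2.5, -3) gives a regular 12-gon of circumradius 2.5 (constant along its height) (perimeter = 2·12·2.500·sin(180°/12) = 15.53 mm); After the difference (first − rest): starting from the r=6.5 cylinder, the 9.5×22 cube at (10.5, 5) misses the remaining region (no effect); the r=2.5 cylinder at (-2.5, -3) partially overlaps it — only the 18.72 mm² overlap (of its 18.75 mm²) is removed, clipping the outline — boundary = 53.13 mm. So its perimeter = 53.13 mm. Layer 16 (z = 4): the r=6.5 cylinder contributes a regular 12-gon of circumradius 6.5 (perimeter = 2·12·6.500·sin(180°/12) = 40.38 mm); the cube at (10.5, 5) (footprint 9.5×22) is included at this height (perimeter 63.00 mm); the cylinder at (4, 7.5): section is a regular 12-gon, circumradius r=12 (perimeter = 2·12·12.000·sin(180°/12) = 74.54 mm); the cylinder at (-2.5, -3): section is a regular 12-gon, circumradius r=2.5 (perimeter = 2·12·2.500·sin(180°/12) = 15.53 mm); After the difference (first − rest): starting from the r=6.5 cylinder, the 9.5×22 cube at (10.5, 5) misses the remaining region (no effect); the r=12 cylinder at (4, 7.5) partially overlaps it — only the 96.65 mm² overlap (of its 432.00 mm²) is removed, clipping the outline; the r=2.5 cylinder at (-2.5, -3) partially overlaps it — only the 12.51 mm² overlap (of its 18.75 mm²) is removed, clipping the outline — boundary = 31.49 mm. So its perimeter = 31.49 mm. Layer 4 is larger (53.13 vs 31.49 mm).

layer 4 (z = 1 mm)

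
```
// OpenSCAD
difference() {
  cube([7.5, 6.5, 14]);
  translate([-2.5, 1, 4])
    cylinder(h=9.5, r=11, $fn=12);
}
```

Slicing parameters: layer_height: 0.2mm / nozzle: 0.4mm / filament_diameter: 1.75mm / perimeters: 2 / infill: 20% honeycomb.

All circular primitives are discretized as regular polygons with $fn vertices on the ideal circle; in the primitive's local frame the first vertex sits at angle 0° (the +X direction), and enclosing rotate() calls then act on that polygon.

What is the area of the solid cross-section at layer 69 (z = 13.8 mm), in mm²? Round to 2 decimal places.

At z = 13.8 mm: the cube is present — its section is the full 7.5×6.5 rectangle (area 48.75 mm²); the cylinder at (-2.5, 1) is absent (z outside [4, 13.5]); Taking the first minus the rest: none of the subtracted shapes is present at this height, so the 7.5×6.5 cube is unchanged — area = 48.75 mm². Overall, the cross-section is a single solid region. Net area = 48.75 mm².

48.75 mm²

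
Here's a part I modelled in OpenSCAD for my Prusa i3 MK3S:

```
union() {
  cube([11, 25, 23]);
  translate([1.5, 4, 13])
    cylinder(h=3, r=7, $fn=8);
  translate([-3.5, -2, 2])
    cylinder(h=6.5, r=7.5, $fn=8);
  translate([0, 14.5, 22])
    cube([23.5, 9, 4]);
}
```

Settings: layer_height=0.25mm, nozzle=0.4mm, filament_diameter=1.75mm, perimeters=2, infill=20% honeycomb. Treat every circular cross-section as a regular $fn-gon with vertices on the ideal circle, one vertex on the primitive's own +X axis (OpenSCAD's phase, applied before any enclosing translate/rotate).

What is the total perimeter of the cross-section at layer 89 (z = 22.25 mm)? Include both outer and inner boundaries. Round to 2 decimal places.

At z = 22.25 mm: the cube (footprint 11×25) is included at this height (perimeter 72.00 mm); the cylinder at (1.5, 4) is not intersected at this z (z outside [13, 16]); the cylinder at (-3.5, -2) does not reach this height (z outside [2, 8.5]); the 23.5×9 cube at (0, 14.5) contributes its full rectangle (perimeter 65.00 mm); Taking the union: the regions partially overlap (shared area 99.00 mm²), so the edge portions inside another operand are dropped and the merged outline is re-measured after clipping — boundary = 97.00 mm. Overall, the cross-section is a single solid region. Total boundary length (outer) = 97.00 mm.

97.00 mm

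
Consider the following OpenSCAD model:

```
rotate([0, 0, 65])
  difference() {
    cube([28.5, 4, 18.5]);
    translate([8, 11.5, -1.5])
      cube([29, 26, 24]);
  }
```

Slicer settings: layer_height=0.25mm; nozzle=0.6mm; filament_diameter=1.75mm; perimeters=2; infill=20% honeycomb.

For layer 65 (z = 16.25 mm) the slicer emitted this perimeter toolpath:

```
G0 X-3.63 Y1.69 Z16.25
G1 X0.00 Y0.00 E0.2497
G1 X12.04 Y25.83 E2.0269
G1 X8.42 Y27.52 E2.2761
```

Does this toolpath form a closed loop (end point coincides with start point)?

no

Start point (G0): (-3.63, 1.69). End point (last G1): the path does not return to the start — open.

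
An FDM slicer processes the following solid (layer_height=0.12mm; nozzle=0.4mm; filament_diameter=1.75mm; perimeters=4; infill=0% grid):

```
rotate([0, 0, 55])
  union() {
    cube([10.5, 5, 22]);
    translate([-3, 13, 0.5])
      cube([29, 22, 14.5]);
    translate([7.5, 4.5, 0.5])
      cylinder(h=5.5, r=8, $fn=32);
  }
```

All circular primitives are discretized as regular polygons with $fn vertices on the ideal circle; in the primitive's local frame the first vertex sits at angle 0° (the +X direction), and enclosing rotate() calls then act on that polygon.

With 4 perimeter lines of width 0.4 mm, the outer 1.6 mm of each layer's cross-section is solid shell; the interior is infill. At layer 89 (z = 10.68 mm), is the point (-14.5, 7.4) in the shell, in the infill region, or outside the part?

shell

At z = 10.68 mm: the cube is present — its section is the full 10.5×5 rectangle; the 29×22 cube at (-3, 13) contributes its full rectangle; the cylinder at (7.5, 4.5) is not intersected at this z (z outside [0.5, 6]); Taking the union: the 2 present regions are separate (no shared area or edge), so areas and boundary lengths simply add and each stays a separate island — 2 connected regions; (rotated 55° about Z; rotation is an isometry so areas/perimeters/island counts are preserved). Overall, the cross-section has 2 separate islands. Undo the 55° rotation: the query point maps to (-2.255, 16.122) in the un-rotated model frame. The nearest boundary edge runs (-3.00, 13.00)→(-3.00, 35.00); distance from the point to it = 0.74 mm. (Shell/infill is judged within the island containing the point — the largest one.) The point is inside the cross-section, 0.74 mm from the nearest boundary — within the 1.6 mm shell band (4 × 0.4).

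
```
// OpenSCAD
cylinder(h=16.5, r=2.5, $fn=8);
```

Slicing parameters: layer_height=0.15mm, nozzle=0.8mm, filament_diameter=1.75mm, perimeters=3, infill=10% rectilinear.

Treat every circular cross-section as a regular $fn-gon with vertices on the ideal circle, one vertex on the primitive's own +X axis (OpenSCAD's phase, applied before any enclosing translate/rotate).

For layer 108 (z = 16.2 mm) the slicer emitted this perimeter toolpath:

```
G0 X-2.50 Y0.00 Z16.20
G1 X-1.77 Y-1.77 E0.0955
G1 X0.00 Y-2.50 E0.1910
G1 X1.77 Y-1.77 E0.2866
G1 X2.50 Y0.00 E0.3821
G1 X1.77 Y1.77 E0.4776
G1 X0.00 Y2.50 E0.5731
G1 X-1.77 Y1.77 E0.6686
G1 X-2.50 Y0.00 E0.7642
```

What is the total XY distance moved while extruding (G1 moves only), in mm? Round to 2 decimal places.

15.32 mm

Sum the Euclidean lengths of each G1 segment: total = 15.32 mm.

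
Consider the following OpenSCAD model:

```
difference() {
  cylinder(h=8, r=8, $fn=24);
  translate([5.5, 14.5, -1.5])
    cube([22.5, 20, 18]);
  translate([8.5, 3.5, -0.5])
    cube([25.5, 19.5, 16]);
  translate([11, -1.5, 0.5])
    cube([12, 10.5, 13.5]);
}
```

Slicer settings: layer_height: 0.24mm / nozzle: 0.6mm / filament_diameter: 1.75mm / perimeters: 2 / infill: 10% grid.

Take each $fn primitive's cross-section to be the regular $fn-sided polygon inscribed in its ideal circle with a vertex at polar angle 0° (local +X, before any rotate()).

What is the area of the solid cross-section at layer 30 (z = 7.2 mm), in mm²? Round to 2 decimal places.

198.77 mm²

At z = 7.2 mm: the cylinder: section is a regular 24-gon, circumradius r=8 (area = (24/2)·8.000²·sin(360°/24) = 198.77 mm²); the cube at (5.5, 14.5) (footprint 22.5×20) is included at this height (area 450.00 mm²); the cube at (8.5, 3.5) (footprint 25.5×19.5) is included at this height (area 497.25 mm²); the cube at (11, -1.5) is present — its section is the full 12×10.5 rectangle (area 126.00 mm²); Taking the first minus the rest: starting from the r=8 cylinder (198.77 mm²), the 22.5×20 cube at (5.5, 14.5) misses the remaining region (no effect); the 25.5×19.5 cube at (8.5, 3.5) misses the remaining region (no effect); the 12×10.5 cube at (11, -1.5) misses the remaining region (no effect) — area = 198.77 mm². Overall, the cross-section is a single solid region. Net area = 198.77 mm².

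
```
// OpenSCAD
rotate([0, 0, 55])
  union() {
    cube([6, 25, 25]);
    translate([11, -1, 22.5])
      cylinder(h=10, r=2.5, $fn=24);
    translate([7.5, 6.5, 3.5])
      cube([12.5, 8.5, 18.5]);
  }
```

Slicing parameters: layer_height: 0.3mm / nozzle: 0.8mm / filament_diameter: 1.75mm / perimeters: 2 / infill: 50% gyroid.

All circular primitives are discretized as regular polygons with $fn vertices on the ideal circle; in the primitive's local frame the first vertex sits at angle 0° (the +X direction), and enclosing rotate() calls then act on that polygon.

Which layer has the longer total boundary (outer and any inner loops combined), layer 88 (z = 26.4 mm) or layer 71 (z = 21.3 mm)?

layer 71 (z = 21.3 mm)

Layer 88 (z = 26.4): the cube does not reach this height (z outside [0, 25]); the r=2.5 cylinder at (11, -1) gives a regular 24-gon of circumradius 2.5 (constant along its height) (perimeter = 2·24·2.500·sin(180°/24) = 15.66 mm); the cube at (7.5, 6.5) is not intersected at this z (z outside [3.5, 22]); Merging all regions: only the r=2.5 cylinder at (11, -1) is present, so the union is just that shape — boundary = 15.66 mm; (whole slice rotated 55° about Z — lengths, areas and connectivity unchanged). So its perimeter = 15.66 mm. Layer 71 (z = 21.3): the 6×25 cube contributes its full rectangle (perimeter 62.00 mm); the cylinder at (11, -1) is absent (z outside [22.5, 32.5]); the cube at (7.5, 6.5) (footprint 12.5×8.5) is included at this height (perimeter 42.00 mm); Taking the union: the 2 present regions are separate (no shared area or edge), so areas and boundary lengths simply add and each stays a separate island — boundary = 104.00 mm; (whole slice rotated 55° about Z — lengths, areas and connectivity unchanged). So its perimeter = 104.00 mm. Layer 71 is larger (104.00 vs 15.66 mm).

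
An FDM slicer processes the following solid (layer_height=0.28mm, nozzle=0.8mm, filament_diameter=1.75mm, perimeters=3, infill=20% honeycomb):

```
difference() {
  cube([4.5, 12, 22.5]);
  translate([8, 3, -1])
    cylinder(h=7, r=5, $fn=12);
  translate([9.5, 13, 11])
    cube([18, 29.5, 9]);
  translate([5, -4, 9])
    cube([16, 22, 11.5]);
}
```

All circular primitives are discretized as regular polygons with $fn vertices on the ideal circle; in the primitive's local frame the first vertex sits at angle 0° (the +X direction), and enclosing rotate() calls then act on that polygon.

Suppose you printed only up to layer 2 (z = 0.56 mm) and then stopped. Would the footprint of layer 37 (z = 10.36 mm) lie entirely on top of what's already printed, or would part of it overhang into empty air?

part overhangs

Compare the two slices. At z = 0.56: the 4.5×12 cube contributes its full rectangle (area 54.00 mm²); the r=5 cylinder at (8, 3) gives a regular 12-gon of circumradius 5 (constant along its height) (area = (12/2)·5.000²·sin(360°/12) = 75.00 mm²); the cube at (9.5, 13) is absent (z outside [11, 20]); the cube at (5, -4) is absent (z outside [9, 20.5]); After the difference (first − rest): starting from the 4.5×12 cube (54.00 mm²), the r=5 cylinder at (8, 3) partially overlaps it — only the 6.46 mm² overlap (of its 75.00 mm²) is removed, clipping the outline — area = 47.54 mm². At z = 10.36: the cube (footprint 4.5×12) is included at this height (area 54.00 mm²); the cylinder at (8, 3) is absent (z outside [-1, 6]); the cube at (9.5, 13) does not reach this height (z outside [11, 20]); the 16×22 cube at (5, -4) contributes its full rectangle (area 352.00 mm²); Subtracting the remaining from the first: starting from the 4.5×12 cube (54.00 mm²), the 16×22 cube at (5, -4) misses the remaining region (no effect) — area = 54.00 mm². Checking containment: at z = 10.36 the cross-section extends beyond the z = 0.56 cross-section by about 6.46 mm².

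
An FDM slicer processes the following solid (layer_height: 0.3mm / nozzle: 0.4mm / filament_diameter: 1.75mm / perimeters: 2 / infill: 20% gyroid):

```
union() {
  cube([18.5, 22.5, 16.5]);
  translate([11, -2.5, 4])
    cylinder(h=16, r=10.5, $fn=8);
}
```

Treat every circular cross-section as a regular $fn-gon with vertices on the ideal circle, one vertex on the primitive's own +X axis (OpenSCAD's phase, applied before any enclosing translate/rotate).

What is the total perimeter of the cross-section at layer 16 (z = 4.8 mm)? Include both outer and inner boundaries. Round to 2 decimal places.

At z = 4.8 mm: the 18.5×22.5 cube contributes its full rectangle (perimeter 82.00 mm); the cylinder at (11, -2.5): section is a regular 8-gon, circumradius r=10.5 (perimeter = 2·8·10.500·sin(180°/8) = 64.29 mm); Merging all regions: the regions partially overlap (shared area 101.35 mm²), so the edge portions inside another operand are dropped and the merged outline is re-measured after clipping — boundary = 102.98 mm. Overall, the cross-section is a single solid region. Total boundary length (outer) = 102.98 mm.

102.98 mm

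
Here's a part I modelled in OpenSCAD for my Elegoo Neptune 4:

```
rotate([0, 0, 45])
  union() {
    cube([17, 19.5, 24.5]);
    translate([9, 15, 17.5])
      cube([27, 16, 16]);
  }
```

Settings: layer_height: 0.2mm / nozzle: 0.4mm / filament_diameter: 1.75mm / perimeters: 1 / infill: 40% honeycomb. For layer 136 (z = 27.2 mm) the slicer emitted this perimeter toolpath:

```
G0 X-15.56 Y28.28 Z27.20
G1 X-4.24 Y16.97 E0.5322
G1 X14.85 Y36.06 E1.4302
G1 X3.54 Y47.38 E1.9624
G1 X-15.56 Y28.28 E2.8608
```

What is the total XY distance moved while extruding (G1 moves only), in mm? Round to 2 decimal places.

86.01 mm

Sum the Euclidean lengths of each G1 segment: total = 86.01 mm.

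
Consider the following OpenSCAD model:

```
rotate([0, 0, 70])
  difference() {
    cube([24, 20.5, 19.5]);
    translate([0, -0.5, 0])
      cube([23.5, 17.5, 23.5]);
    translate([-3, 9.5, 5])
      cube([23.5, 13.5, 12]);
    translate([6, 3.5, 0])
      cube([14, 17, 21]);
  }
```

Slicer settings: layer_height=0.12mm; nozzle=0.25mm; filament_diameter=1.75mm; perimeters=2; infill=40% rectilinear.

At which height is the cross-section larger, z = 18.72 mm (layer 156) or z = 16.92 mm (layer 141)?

Layer 156 (z = 18.72): the cube (footprint 24×20.5) is included at this height (area 492.00 mm²); the cube at (0, -0.5) is present — its section is the full 23.5×17.5 rectangle (area 411.25 mm²); the cube at (-3, 9.5) does not reach this height (z outside [5, 17]); the cube at (6, 3.5) is present — its section is the full 14×17 rectangle (area 238.00 mm²); Taking the first minus the rest: starting from the 24×20.5 cube (492.00 mm²), the 23.5×17.5 cube at (0, -0.5) partially overlaps it — only the 399.50 mm² overlap (of its 411.25 mm²) is removed, clipping the outline; the 14×17 cube at (6, 3.5) partially overlaps it — only the 49.00 mm² overlap (of its 238.00 mm²) is removed, clipping the outline — area = 43.50 mm²; (whole slice rotated 70° about Z — lengths, areas and connectivity unchanged). So its area = 43.50 mm². Layer 141 (z = 16.92): the cube (footprint 24×20.5) is included at this height (area 492.00 mm²); the 23.5×17.5 cube at (0, -0.5) contributes its full rectangle (area 411.25 mm²); the cube at (-3, 9.5) (footprint 23.5×13.5) is included at this height (area 317.25 mm²); the cube at (6, 3.5) (footprint 14×17) is included at this height (area 238.00 mm²); After the difference (first − rest): starting from the 24×20.5 cube (492.00 mm²), the 23.5×17.5 cube at (0, -0.5) partially overlaps it — only the 399.50 mm² overlap (of its 411.25 mm²) is removed, clipping the outline; the 23.5×13.5 cube at (-3, 9.5) partially overlaps it — only the 71.75 mm² overlap (of its 317.25 mm²) is removed, clipping the outline; the 14×17 cube at (6, 3.5) misses the remaining region (no effect) — area = 20.75 mm²; (whole slice rotated 70° about Z — lengths, areas and connectivity unchanged). So its area = 20.75 mm². Layer 156 is larger (43.50 vs 20.75 mm²).

layer 156 (z = 18.72 mm)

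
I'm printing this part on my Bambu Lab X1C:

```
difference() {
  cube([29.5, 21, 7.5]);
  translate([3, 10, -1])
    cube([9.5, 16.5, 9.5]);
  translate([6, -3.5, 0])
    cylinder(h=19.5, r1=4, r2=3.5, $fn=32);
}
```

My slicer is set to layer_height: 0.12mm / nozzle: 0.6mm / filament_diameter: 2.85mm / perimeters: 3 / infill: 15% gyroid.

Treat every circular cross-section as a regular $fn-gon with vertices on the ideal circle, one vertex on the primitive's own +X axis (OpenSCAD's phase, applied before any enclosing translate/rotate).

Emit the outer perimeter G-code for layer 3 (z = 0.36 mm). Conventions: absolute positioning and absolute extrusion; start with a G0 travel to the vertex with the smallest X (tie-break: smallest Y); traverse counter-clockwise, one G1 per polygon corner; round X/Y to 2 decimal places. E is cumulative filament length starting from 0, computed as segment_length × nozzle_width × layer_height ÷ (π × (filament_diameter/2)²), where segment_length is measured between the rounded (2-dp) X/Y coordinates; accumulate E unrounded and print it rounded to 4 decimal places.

At z = 0.36 mm: the cube (footprint 29.5×21) is included at this height; the 9.5×16.5 cube at (3, 10) contributes its full rectangle; the cone at (6, -3.5) (r1=4→r2=3.5) has section circumradius 3.991 here — a regular 32-gon; Subtracting the remaining from the first: starting from the 29.5×21 cube, the 9.5×16.5 cube at (3, 10) partially overlaps it — only the 104.50 mm² overlap (of its 156.75 mm²) is removed, clipping the outline; the cone at (6, -3.5) partially overlaps it — only the 1.22 mm² overlap (of its 49.71 mm²) is removed, clipping the outline — 1 connected region. The outline is a single polygon with 15 vertices. Extrusion per mm of travel: 0.6 × 0.12 / (π × 1.425²) = 0.011286. Accumulating E over each segment gives final E = 1.3901.

G0 X0.00 Y0.00 Z0.36
G1 X4.12 Y0.00 E0.0465
G1 X4.47 Y0.19 E0.0510
G1 X5.22 Y0.41 E0.0598
G1 X6.00 Y0.49 E0.0687
G1 X6.78 Y0.41 E0.0775
G1 X7.53 Y0.19 E0.0863
G1 X7.88 Y0.00 E0.0908
G1 X29.50 Y0.00 E0.3348
G1 X29.50 Y21.00 E0.5719
G1 X12.50 Y21.00 E0.7637
G1 X12.50 Y10.00 E0.8879
G1 X3.00 Y10.00 E0.9951
G1 X3.00 Y21.00 E1.1192
G1 X0.00 Y21.00 E1.1531
G1 X0.00 Y0.00 E1.3901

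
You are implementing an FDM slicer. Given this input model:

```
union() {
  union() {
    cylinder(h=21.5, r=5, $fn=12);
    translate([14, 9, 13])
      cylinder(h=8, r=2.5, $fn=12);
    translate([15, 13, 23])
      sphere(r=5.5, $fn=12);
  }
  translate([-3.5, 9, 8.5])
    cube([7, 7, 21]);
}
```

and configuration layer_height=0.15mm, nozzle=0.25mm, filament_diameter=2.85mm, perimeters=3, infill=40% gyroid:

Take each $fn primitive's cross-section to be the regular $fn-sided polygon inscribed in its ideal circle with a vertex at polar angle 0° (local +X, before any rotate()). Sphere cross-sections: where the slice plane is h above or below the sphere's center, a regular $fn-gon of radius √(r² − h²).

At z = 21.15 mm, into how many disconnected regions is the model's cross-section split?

At z = 21.15 mm: the cylinder: section is a regular 12-gon, circumradius r=5; the cylinder at (14, 9) does not reach this height (z outside [13, 21]); the sphere at (15, 13): section is a regular 12-gon, circumradius = √(r²−h²) = √(5.5²−1.85²) = 5.180; Combining (union): the 2 present regions are separate (no shared area or edge), so areas and boundary lengths simply add and each stays a separate island — 2 connected regions; the cube at (-3.5, 9) (footprint 7×7) is included at this height; Taking the union: the 2 present regions are separate (no shared area or edge), so areas and boundary lengths simply add and each stays a separate island — 3 connected regions. The result has 3 disconnected regions.

3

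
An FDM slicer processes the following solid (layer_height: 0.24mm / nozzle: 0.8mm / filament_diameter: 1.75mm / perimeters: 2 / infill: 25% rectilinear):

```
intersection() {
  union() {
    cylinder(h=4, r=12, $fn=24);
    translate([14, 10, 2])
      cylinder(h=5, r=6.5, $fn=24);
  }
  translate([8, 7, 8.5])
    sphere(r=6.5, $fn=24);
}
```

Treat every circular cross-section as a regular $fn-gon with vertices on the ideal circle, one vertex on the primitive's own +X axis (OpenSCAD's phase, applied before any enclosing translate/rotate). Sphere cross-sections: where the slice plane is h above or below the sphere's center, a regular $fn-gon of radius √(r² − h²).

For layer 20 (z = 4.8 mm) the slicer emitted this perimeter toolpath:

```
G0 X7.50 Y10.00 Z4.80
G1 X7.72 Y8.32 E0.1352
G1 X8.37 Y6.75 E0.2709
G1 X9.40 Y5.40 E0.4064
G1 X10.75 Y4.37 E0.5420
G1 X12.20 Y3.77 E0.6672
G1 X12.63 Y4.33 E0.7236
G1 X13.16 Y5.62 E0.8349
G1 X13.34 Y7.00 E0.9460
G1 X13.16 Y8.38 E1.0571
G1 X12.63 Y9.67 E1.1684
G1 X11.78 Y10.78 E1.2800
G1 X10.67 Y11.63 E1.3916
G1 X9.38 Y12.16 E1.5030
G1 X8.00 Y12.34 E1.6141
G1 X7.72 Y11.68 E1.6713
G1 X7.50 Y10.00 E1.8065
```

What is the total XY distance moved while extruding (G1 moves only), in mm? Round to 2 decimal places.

Sum the Euclidean lengths of each G1 segment: total = 22.63 mm.

22.63 mm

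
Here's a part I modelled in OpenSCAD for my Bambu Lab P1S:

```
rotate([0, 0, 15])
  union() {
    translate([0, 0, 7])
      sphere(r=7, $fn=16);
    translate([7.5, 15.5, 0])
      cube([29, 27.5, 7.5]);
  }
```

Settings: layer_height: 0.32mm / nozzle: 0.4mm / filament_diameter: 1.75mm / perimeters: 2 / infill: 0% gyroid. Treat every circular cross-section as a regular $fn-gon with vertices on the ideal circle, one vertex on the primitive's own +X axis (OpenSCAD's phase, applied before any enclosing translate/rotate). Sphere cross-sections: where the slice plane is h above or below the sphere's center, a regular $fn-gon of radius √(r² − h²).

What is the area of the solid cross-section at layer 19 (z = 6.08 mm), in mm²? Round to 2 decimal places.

944.92 mm²

At z = 6.08 mm: the r=7 sphere contributes a regular 16-gon of circumradius √(7²−0.92²) = 6.939 (area = (16/2)·6.939²·sin(360°/16) = 147.42 mm²); the cube at (7.5, 15.5) is present — its section is the full 29×27.5 rectangle (area 797.50 mm²); Merging all regions: the 2 present regions are separate (no shared area or edge), so areas and boundary lengths simply add and each stays a separate island — area = 944.92 mm²; (whole slice rotated 15° about Z — lengths, areas and connectivity unchanged). Overall, the cross-section has 2 separate islands. Net area = 944.92 mm².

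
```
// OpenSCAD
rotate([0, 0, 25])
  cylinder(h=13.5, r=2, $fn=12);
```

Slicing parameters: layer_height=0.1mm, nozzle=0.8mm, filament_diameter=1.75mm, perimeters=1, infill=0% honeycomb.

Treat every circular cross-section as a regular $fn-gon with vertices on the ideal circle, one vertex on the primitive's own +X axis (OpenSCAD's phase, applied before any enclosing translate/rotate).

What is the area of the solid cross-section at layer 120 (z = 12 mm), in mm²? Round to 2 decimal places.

12.00 mm²

At z = 12 mm: the r=2 cylinder gives a regular 12-gon of circumradius 2 (constant along its height) (area = (12/2)·2.000²·sin(360°/12) = 12.00 mm²); (whole slice rotated 25° about Z — lengths, areas and connectivity unchanged). Overall, the cross-section is a single solid region. Net area = 12.00 mm².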